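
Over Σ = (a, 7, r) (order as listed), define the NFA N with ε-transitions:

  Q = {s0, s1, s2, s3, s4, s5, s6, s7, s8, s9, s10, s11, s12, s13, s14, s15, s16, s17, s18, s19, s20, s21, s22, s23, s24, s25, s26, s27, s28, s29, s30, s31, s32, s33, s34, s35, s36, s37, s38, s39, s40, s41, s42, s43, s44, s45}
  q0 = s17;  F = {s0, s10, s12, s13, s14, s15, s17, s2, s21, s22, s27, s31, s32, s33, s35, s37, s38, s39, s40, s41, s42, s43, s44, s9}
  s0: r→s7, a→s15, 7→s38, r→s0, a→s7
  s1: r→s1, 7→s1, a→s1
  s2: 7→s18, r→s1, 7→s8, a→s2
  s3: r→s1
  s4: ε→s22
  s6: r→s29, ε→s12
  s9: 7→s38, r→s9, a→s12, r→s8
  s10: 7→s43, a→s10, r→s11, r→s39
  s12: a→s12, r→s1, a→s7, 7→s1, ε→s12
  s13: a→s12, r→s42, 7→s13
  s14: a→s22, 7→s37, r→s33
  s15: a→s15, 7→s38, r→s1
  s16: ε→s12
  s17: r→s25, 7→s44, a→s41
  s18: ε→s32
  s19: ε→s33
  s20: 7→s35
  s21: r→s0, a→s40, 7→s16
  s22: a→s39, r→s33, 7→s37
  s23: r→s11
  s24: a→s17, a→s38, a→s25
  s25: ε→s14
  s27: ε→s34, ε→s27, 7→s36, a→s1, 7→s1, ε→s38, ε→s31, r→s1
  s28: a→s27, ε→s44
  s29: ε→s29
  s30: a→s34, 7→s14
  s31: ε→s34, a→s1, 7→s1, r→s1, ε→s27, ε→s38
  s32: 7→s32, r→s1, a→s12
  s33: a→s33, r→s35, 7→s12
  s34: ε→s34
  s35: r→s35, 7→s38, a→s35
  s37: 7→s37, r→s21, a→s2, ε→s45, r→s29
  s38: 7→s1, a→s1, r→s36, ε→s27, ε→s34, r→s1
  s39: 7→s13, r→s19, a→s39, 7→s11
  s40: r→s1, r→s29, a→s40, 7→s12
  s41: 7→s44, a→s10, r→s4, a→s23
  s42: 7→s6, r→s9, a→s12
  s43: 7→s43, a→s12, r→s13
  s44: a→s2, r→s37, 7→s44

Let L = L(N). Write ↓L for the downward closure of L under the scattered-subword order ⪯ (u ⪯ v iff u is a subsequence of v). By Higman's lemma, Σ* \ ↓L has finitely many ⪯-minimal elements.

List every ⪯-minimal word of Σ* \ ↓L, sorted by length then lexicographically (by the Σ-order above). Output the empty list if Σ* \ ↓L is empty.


A = [7ar, rr77, rr7r, aa7a7, 7a7a7, rrr7a].

|Q|=46, |F|=24, |δ|=117 (20 ε).
min D↑ (23 st, q0=0, F={12}): 0:a→1,7→2,r→3 1:a→4,7→2,r→5 2:a→6,7→2,r→7 3:a→5,7→7,r→8 4:a→4,7→9,r→10 5:a→10,7→7,r→8 6:a→6,7→11,r→12 7:a→6,7→7,r→13 8:a→8,7→14,r→15 9:a→14,7→9,r→16 10:a→10,7→16,r→8 11:a→14,7→11,r→12 12:a→12,7→12,r→12 13:a→17,7→14,r→18 14:a→14,7→12,r→12 15:a→15,7→19,r→15 16:a→14,7→16,r→20 17:a→17,7→14,r→12 18:a→21,7→19,r→18 19:a→12,7→12,r→12 20:a→14,7→14,r→22 21:a→21,7→19,r→12 22:a→14,7→19,r→22 (ε-aug+det+¬).
'7ar': |S_i|=[39, 27, 15, 3] end={s1,s29,s36} — reject; 3/3 deletions ∈↓L.
'rr77': N↓-sim [39, 33, 21, 11, 2] end={s1,s36} rej; 4/4 deletions ∈↓L.
'rr7r': |S_i|=[39, 33, 21, 11, 3] end={s1,s29,s36} — reject; 4/4 deletions ∈↓L.
'aa7a7': N↓-sim [39, 36, 27, 18, 3, 1] end={s1} ∉↓L; 5/5 deletions ∈↓L.
'7a7a7': |S_i|=[39, 27, 15, 11, 3, 1] end={s1} rej; 5/5 del acc.
'rrr7a': N↓-sim [39, 33, 21, 14, 6, 1] end={s1} ∉↓L; 5/5 del acc.
6 minimals (antichain).


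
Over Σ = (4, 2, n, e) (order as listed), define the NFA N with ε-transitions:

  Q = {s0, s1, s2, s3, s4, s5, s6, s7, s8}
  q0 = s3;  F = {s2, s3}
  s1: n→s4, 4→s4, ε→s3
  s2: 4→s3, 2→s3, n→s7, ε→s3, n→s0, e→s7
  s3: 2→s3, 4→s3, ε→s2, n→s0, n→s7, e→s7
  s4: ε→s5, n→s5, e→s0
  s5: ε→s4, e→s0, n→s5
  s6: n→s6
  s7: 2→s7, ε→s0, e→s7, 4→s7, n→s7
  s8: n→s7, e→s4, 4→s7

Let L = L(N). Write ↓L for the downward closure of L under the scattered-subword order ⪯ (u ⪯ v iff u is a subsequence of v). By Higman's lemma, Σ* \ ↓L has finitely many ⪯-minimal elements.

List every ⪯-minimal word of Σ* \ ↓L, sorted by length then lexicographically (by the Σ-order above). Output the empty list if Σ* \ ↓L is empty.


|Q|=9, |F|=2, |δ|=30 (6 ε).
min D↑ (2 st, q0=0, F={1}): 0:4→0,2→0,n→1,e→1 1:4→1,2→1,n→1,e→1.
'n': |S_i|=[4, 2] end={s0,s7} rej; 1/1 deletions ∈↓L.
'e': run [4, 2] end={s0,s7} rej; 1/1 deletions ∈↓L.
2 minimals (antichain).

A = [n, e].


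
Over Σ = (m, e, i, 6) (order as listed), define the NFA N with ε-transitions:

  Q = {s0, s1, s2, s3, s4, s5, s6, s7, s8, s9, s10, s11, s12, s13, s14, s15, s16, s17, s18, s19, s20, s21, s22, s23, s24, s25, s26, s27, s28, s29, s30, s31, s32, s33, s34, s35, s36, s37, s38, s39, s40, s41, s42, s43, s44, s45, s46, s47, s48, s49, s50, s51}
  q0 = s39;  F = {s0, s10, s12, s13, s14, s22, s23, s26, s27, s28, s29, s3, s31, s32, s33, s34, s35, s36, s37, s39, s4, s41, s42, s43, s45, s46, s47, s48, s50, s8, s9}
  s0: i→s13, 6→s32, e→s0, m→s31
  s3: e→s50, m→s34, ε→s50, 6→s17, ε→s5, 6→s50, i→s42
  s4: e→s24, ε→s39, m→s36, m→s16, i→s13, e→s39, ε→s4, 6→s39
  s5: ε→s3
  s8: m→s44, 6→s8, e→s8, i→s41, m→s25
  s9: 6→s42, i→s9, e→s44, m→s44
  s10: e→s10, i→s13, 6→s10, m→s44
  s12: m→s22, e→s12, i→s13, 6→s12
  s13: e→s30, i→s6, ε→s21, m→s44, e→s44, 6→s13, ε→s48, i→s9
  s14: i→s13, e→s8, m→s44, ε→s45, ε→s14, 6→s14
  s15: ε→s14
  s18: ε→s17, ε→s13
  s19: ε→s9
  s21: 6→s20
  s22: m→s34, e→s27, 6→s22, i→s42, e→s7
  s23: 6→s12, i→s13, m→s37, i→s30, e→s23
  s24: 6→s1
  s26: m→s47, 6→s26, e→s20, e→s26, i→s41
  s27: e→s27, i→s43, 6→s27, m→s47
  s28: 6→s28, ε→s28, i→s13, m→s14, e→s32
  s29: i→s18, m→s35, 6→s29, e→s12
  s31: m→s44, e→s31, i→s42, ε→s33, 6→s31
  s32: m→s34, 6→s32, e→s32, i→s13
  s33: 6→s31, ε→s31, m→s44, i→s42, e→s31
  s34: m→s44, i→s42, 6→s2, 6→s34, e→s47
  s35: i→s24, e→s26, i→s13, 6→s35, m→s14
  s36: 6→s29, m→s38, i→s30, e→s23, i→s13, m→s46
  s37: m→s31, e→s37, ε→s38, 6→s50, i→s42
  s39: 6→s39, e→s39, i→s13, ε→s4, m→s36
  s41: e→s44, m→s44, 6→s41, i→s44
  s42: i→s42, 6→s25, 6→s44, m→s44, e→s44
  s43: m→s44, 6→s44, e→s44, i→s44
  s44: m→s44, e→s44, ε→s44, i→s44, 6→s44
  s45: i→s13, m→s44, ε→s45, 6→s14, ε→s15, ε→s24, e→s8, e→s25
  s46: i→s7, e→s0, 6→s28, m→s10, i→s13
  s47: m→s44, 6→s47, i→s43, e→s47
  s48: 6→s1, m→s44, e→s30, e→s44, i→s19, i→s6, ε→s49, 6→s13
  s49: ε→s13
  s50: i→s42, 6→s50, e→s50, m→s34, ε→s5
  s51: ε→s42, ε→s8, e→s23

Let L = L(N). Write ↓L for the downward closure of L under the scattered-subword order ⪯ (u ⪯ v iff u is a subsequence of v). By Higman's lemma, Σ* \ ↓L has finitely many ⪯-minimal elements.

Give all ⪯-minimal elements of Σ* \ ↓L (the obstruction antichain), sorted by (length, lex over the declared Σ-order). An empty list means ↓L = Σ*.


min(Σ*\↓L) = [im, ie, mmmm, ii66, memi6, m6meii].

|Q|=52, |F|=31, |δ|=177 (27 ε).
min D↑ (27 st, q0=0, F={6}): 0:m→1,e→0,i→2,6→0 1:m→3,e→4,i→2,6→5 2:m→6,e→6,i→7,6→2 3:m→8,e→9,i→2,6→10 4:m→11,e→4,i→2,6→12 5:m→13,e→12,i→2,6→5 6:m→6,e→6,i→6,6→6 7:m→6,e→6,i→7,6→14 8:m→6,e→8,i→2,6→8 9:m→15,e→9,i→2,6→16 10:m→17,e→16,i→2,6→10 11:m→15,e→11,i→14,6→18 12:m→19,e→12,i→2,6→12 13:m→17,e→20,i→2,6→13 14:m→6,e→6,i→14,6→6 15:m→6,e→15,i→14,6→15 16:m→21,e→16,i→2,6→16 17:m→6,e→22,i→2,6→17 18:m→21,e→18,i→14,6→18 19:m→21,e→23,i→14,6→19 20:m→24,e→20,i→25,6→20 21:m→6,e→24,i→14,6→21 22:m→6,e→22,i→25,6→22 23:m→24,e→23,i→26,6→23 24:m→6,e→24,i→26,6→24 25:m→6,e→6,i→6,6→25 26:m→6,e→6,i→6,6→6 [Hopcroft].
'im': run [49, 19, 1] end={s44} — reject; 2/2 del acc.
'ie': run [49, 19, 2] end={s30,s44} rej; 2/2 del acc.
'mmmm': run [49, 47, 41, 26, 2] end={s25,s44} ∉↓L; 4/4 deletions ∈↓L.
'ii66': run [49, 19, 6, 3, 2] end={s25,s44} rej; 4/4 del acc.
'memi6': run [49, 47, 36, 18, 4, 2] end={s25,s44} rej; 5/5 del acc.
'm6meii': N↓-sim [49, 47, 40, 28, 11, 3, 1] end={s44} rej; 6/6 single-dels accept.
6 minimals (antichain).


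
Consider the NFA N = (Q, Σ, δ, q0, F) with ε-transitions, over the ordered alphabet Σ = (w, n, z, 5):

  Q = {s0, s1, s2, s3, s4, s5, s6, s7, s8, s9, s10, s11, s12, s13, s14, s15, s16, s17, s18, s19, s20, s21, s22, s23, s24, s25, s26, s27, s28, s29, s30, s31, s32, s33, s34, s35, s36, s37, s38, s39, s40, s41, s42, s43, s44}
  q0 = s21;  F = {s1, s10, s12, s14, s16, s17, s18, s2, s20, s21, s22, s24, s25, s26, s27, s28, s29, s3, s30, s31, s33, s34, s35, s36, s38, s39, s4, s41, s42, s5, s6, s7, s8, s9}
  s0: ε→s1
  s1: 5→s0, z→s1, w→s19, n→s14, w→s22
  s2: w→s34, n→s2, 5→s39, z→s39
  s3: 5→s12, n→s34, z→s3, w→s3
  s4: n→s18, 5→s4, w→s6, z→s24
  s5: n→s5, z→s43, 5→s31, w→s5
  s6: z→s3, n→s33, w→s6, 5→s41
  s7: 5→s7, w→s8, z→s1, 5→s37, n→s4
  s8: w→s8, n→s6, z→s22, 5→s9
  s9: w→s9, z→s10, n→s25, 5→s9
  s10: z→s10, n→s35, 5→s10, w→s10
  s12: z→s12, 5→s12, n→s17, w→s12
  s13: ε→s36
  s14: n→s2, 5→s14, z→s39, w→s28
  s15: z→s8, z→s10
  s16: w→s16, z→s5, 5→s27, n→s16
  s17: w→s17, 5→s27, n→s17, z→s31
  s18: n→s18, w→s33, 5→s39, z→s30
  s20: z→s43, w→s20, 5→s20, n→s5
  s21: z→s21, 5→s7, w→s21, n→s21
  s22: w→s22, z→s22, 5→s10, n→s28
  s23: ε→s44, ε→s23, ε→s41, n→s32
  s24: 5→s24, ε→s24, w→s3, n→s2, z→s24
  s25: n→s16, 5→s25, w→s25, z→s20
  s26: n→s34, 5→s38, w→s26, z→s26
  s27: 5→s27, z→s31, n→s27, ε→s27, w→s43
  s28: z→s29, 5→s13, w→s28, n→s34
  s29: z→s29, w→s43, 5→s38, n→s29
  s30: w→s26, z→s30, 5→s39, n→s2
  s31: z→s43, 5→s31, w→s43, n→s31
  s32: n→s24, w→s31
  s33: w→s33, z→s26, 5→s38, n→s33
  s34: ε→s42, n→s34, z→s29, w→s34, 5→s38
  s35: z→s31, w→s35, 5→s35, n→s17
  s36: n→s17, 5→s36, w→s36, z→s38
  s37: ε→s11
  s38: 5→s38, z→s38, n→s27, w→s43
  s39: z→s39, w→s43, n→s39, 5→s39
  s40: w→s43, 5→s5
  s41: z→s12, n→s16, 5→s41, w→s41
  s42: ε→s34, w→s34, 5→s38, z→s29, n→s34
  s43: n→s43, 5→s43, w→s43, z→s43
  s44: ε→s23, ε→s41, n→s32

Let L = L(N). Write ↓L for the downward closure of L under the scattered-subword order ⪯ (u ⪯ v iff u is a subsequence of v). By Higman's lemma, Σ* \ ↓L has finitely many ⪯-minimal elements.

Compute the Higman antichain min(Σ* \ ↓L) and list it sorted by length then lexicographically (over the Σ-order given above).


min(Σ*\↓L) = [5nn5w, 5znzw, 5w5nzz].

|Q|=45, |F|=34, |δ|=162 (12 ε).
min D↑ (34 st, q0=0, F={29}): 0:w→0,n→0,z→0,5→1 1:w→2,n→3,z→4,5→1 2:w→2,n→5,z→6,5→7 3:w→5,n→8,z→9,5→3 4:w→6,n→10,z→4,5→4 5:w→5,n→11,z→12,5→13 6:w→6,n→14,z→6,5→15 7:w→7,n→16,z→15,5→7 8:w→11,n→8,z→17,5→18 9:w→12,n→19,z→9,5→9 10:w→14,n→19,z→18,5→10 11:w→11,n→11,z→20,5→21 12:w→12,n→22,z→12,5→23 13:w→13,n→24,z→23,5→13 14:w→14,n→22,z→25,5→26 15:w→15,n→27,z→15,5→15 16:w→16,n→24,z→28,5→16 17:w→20,n→19,z→17,5→18 18:w→29,n→18,z→18,5→18 19:w→22,n→19,z→18,5→18 20:w→20,n→22,z→20,5→21 21:w→29,n→30,z→21,5→21 22:w→22,n→22,z→25,5→21 23:w→23,n→31,z→23,5→23 24:w→24,n→24,z→32,5→30 25:w→29,n→25,z→25,5→21 26:w→26,n→31,z→21,5→26 27:w→27,n→31,z→33,5→27 28:w→28,n→32,z→29,5→28 29:w→29,n→29,z→29,5→29 30:w→29,n→30,z→33,5→30 31:w→31,n→31,z→33,5→30 32:w→32,n→32,z→29,5→33 33:w→29,n→33,z→29,5→33 (ε-aug+det+¬).
'5nn5w': run [40, 39, 29, 16, 5, 1] end={s43} rej; 5/5 deletions ∈↓L.
'5znzw': run [40, 39, 27, 16, 6, 1] end={s43} ∉↓L; 5/5 single-dels accept.
'5w5nzz': |S_i|=[40, 39, 27, 16, 9, 4, 1] end={s43} rej; 6/6 del acc.
3 words, ⪯-incomp.


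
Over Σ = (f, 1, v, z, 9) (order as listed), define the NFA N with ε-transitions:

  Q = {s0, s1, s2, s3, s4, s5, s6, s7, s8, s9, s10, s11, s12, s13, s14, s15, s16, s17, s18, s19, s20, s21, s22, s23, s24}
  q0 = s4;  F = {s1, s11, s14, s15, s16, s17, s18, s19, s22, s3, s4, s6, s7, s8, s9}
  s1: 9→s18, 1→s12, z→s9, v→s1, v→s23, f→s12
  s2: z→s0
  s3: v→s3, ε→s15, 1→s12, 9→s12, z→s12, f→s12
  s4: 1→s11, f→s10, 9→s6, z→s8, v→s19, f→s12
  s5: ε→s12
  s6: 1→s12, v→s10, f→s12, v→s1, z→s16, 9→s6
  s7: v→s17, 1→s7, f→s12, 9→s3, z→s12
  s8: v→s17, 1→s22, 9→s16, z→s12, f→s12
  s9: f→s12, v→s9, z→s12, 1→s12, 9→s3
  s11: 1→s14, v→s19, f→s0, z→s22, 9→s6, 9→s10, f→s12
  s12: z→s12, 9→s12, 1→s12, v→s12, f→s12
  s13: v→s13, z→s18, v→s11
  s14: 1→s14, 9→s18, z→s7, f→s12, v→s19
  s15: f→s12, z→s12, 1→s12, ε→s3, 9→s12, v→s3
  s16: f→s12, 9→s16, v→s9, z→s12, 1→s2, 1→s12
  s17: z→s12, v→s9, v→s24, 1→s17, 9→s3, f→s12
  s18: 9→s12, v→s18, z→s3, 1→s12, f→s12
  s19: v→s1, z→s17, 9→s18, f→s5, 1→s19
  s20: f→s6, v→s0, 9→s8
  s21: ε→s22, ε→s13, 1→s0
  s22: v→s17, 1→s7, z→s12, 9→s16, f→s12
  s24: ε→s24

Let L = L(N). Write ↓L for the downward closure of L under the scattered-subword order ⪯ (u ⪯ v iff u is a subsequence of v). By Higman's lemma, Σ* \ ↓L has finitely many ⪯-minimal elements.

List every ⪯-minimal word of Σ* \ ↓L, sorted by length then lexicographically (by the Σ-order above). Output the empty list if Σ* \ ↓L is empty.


|Q|=25, |F|=15, |δ|=101 (6 ε).
min D↑ (15 st, q0=0, F={1}): 0:f→1,1→2,v→3,z→4,9→5 1:f→1,1→1,v→1,z→1,9→1 2:f→1,1→6,v→3,z→7,9→5 3:f→1,1→3,v→8,z→9,9→10 4:f→1,1→7,v→9,z→1,9→11 5:f→1,1→1,v→8,z→11,9→5 6:f→1,1→6,v→3,z→12,9→10 7:f→1,1→12,v→9,z→1,9→11 8:f→1,1→1,v→8,z→13,9→10 9:f→1,1→9,v→13,z→1,9→14 10:f→1,1→1,v→10,z→14,9→1 11:f→1,1→1,v→13,z→1,9→11 12:f→1,1→12,v→9,z→1,9→14 13:f→1,1→1,v→13,z→1,9→14 14:f→1,1→1,v→14,z→1,9→1 [Hopcroft].
'f': N↓-sim [22, 4] end={s0,s10,s12,s5} rej; 1/1 single-dels accept.
'zz': N↓-sim [22, 12, 2] end={s0,s12} ∉↓L; 2/2 deletions ∈↓L.
'91': N↓-sim [22, 12, 3] end={s0,s12,s2} rej; 2/2 del acc.
'vv1': run [22, 12, 8, 1] end={s12} ∉↓L; 3/3 del acc.
'v99': N↓-sim [22, 12, 4, 1] end={s12} rej; 3/3 deletions ∈↓L.
'1199': |S_i|=[22, 20, 15, 4, 1] end={s12} ∉↓L; 4/4 single-dels accept.
6 words, ⪯-incomp.

A = [f, zz, 91, vv1, v99, 1199].


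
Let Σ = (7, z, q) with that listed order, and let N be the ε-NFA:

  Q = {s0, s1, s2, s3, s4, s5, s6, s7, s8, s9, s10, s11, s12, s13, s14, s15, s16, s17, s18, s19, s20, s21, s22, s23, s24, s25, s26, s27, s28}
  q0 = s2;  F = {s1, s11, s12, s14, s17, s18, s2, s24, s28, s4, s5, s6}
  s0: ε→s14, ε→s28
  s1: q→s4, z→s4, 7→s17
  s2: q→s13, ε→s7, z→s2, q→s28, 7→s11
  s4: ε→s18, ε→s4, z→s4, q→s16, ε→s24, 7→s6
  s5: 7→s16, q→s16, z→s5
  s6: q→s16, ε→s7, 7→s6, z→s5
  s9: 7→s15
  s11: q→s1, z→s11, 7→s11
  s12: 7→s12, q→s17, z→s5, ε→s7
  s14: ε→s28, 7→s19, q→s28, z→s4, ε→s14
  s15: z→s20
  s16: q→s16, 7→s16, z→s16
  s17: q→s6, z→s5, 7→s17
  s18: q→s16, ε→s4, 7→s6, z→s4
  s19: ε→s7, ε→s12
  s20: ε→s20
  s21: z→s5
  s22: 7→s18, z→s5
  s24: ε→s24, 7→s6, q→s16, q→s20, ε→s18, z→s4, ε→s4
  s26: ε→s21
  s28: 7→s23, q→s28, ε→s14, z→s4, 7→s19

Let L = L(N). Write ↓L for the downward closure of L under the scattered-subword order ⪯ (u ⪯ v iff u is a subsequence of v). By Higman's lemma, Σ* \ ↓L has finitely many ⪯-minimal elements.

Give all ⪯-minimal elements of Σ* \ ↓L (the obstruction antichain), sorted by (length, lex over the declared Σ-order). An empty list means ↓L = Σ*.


A = [qzq, 7qqq, q7z7].

|Q|=29, |F|=12, |δ|=66 (19 ε).
min D↑ (10 st, q0=0, F={9}): 0:7→1,z→0,q→2 1:7→1,z→1,q→3 2:7→4,z→5,q→2 3:7→6,z→5,q→5 4:7→4,z→7,q→6 5:7→8,z→5,q→9 6:7→6,z→7,q→8 7:7→9,z→7,q→9 8:7→8,z→7,q→9 9:7→9,z→9,q→9.
'qzq': N↓-sim [18, 16, 8, 2] end={s16,s20} ∉↓L; 3/3 deletions ∈↓L.
'7qqq': |S_i|=[18, 14, 10, 8, 2] end={s16,s20} — reject; 4/4 del acc.
'q7z7': run [18, 16, 8, 2, 1] end={s16} rej; 4/4 del acc.
3 words, ⪯-incomp.


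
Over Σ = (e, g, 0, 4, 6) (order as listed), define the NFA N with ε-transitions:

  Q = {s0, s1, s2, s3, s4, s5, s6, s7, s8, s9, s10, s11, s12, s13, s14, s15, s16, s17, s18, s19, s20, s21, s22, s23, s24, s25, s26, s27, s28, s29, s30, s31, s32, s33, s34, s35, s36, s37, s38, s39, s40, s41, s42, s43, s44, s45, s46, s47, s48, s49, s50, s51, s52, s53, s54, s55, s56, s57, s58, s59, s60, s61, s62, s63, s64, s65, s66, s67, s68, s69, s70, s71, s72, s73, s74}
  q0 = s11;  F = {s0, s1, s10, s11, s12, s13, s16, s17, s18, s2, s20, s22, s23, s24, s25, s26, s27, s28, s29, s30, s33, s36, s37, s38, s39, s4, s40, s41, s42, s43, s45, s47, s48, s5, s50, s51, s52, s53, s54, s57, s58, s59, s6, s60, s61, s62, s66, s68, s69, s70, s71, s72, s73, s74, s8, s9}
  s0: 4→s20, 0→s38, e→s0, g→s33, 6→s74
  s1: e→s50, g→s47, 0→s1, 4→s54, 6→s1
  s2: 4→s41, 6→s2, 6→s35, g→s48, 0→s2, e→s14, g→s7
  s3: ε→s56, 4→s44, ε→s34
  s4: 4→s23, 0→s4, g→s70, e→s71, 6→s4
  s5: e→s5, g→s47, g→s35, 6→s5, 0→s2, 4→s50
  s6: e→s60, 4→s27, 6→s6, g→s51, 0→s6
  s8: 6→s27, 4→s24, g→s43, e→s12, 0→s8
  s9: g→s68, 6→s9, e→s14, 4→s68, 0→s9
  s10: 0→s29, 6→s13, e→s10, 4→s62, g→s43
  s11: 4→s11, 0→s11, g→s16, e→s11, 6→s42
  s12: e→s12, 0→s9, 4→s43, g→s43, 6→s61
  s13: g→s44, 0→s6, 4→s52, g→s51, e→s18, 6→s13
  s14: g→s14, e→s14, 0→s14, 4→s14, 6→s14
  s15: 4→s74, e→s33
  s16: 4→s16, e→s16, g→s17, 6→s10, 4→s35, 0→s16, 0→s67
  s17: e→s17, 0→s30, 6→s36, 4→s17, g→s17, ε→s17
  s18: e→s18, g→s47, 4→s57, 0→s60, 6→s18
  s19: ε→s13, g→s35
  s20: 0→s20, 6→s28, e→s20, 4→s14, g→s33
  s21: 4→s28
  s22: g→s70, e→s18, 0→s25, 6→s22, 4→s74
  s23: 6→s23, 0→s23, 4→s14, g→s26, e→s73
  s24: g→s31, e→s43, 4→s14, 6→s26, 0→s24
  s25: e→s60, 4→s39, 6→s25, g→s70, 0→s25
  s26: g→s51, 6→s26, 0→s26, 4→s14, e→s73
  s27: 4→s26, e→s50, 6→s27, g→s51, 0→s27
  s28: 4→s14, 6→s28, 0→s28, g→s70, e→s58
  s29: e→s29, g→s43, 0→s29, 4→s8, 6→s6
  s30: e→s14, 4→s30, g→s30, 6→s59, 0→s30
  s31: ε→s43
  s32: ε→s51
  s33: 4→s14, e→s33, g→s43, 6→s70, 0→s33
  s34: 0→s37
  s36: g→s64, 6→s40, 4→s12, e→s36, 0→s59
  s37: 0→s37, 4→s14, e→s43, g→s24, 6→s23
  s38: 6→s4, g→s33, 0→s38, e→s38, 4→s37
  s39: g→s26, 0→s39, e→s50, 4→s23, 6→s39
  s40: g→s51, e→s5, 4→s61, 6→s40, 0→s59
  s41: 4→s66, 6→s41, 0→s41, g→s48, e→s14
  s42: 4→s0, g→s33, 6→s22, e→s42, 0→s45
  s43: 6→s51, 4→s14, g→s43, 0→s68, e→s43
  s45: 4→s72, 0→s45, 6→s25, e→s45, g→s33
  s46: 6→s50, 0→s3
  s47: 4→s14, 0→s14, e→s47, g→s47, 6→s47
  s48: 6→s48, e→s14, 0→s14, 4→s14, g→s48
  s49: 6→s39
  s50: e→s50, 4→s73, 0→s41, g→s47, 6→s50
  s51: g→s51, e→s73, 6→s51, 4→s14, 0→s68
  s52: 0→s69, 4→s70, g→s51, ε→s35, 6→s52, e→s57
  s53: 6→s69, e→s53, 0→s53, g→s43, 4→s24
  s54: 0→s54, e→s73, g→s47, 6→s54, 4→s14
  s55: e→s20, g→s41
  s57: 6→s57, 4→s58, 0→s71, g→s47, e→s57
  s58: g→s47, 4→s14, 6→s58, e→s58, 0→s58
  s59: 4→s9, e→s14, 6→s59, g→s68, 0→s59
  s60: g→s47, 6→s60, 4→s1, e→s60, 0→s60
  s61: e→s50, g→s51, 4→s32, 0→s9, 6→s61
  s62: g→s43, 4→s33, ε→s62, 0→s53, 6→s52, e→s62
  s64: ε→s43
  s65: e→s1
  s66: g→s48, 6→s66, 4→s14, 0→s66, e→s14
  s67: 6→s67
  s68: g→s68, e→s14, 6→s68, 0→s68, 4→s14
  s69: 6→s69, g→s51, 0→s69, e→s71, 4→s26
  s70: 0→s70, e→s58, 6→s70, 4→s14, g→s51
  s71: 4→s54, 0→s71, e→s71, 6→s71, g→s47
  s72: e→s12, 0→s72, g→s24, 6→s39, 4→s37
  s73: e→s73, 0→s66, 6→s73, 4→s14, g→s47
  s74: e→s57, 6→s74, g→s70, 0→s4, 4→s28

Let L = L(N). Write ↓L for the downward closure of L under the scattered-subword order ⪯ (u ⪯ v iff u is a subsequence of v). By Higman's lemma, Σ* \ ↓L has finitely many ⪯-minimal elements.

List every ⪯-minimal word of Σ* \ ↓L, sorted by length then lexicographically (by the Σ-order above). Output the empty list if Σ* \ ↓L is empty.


|Q|=75, |F|=56, |δ|=313 (9 ε).
min D↑ (57 st, q0=0, F={15}): 0:e→0,g→1,0→0,4→0,6→2 1:e→1,g→3,0→1,4→1,6→4 2:e→2,g→5,0→6,4→7,6→8 3:e→3,g→3,0→9,4→3,6→10 4:e→4,g→11,0→12,4→13,6→14 5:e→5,g→11,0→5,4→15,6→16 6:e→6,g→5,0→6,4→17,6→18 7:e→7,g→5,0→19,4→20,6→21 8:e→22,g→16,0→18,4→21,6→8 9:e→15,g→9,0→9,4→9,6→23 10:e→10,g→11,0→23,4→24,6→25 11:e→11,g→11,0→26,4→15,6→27 12:e→12,g→11,0→12,4→28,6→29 13:e→13,g→11,0→30,4→5,6→31 14:e→22,g→27,0→29,4→31,6→14 15:e→15,g→15,0→15,4→15,6→15 16:e→32,g→27,0→16,4→15,6→16 17:e→24,g→33,0→17,4→34,6→35 18:e→36,g→16,0→18,4→35,6→18 19:e→19,g→5,0→19,4→34,6→37 20:e→20,g→5,0→20,4→15,6→38 21:e→39,g→16,0→37,4→38,6→21 22:e→22,g→40,0→36,4→39,6→22 23:e→15,g→26,0→23,4→41,6→23 24:e→24,g→11,0→41,4→11,6→42 25:e→43,g→27,0→23,4→42,6→25 26:e→15,g→26,0→26,4→15,6→26 27:e→44,g→27,0→26,4→15,6→27 28:e→24,g→11,0→28,4→33,6→45 29:e→36,g→27,0→29,4→45,6→29 30:e→30,g→11,0→30,4→33,6→46 31:e→39,g→27,0→46,4→16,6→31 32:e→32,g→40,0→32,4→15,6→32 33:e→11,g→11,0→33,4→15,6→47 34:e→11,g→33,0→34,4→15,6→48 35:e→49,g→47,0→35,4→48,6→35 36:e→36,g→40,0→36,4→50,6→36 37:e→51,g→16,0→37,4→48,6→37 38:e→32,g→16,0→38,4→15,6→38 39:e→39,g→40,0→51,4→32,6→39 40:e→40,g→40,0→15,4→15,6→40 41:e→15,g→26,0→41,4→26,6→41 42:e→49,g→27,0→41,4→27,6→42 43:e→43,g→40,0→52,4→49,6→43 44:e→44,g→40,0→53,4→15,6→44 45:e→49,g→27,0→45,4→47,6→45 46:e→51,g→27,0→46,4→47,6→46 47:e→44,g→27,0→47,4→15,6→47 48:e→44,g→47,0→48,4→15,6→48 49:e→49,g→40,0→54,4→44,6→49 50:e→49,g→40,0→50,4→55,6→50 51:e→51,g→40,0→51,4→55,6→51 52:e→15,g→56,0→52,4→54,6→52 53:e→15,g→56,0→53,4→15,6→53 54:e→15,g→56,0→54,4→53,6→54 55:e→44,g→40,0→55,4→15,6→55 56:e→15,g→56,0→15,4→15,6→56 [Hopcroft].
'6g4': run [64, 60, 18, 1] end={s14} ∉↓L; 3/3 deletions ∈↓L.
'gg0e': |S_i|=[64, 49, 26, 11, 1] end={s14} ∉↓L; 4/4 single-dels accept.
'6444': run [64, 60, 41, 20, 1] end={s14} rej; 4/4 del acc.
'66eg0': N↓-sim [64, 60, 41, 18, 5, 1] end={s14} — reject; 5/5 deletions ∈↓L.
'604e0e': |S_i|=[64, 60, 44, 25, 14, 6, 1] end={s14} — reject; 6/6 deletions ∈↓L.
5 words, ⪯-incomp.

A = [6g4, gg0e, 6444, 66eg0, 604e0e].


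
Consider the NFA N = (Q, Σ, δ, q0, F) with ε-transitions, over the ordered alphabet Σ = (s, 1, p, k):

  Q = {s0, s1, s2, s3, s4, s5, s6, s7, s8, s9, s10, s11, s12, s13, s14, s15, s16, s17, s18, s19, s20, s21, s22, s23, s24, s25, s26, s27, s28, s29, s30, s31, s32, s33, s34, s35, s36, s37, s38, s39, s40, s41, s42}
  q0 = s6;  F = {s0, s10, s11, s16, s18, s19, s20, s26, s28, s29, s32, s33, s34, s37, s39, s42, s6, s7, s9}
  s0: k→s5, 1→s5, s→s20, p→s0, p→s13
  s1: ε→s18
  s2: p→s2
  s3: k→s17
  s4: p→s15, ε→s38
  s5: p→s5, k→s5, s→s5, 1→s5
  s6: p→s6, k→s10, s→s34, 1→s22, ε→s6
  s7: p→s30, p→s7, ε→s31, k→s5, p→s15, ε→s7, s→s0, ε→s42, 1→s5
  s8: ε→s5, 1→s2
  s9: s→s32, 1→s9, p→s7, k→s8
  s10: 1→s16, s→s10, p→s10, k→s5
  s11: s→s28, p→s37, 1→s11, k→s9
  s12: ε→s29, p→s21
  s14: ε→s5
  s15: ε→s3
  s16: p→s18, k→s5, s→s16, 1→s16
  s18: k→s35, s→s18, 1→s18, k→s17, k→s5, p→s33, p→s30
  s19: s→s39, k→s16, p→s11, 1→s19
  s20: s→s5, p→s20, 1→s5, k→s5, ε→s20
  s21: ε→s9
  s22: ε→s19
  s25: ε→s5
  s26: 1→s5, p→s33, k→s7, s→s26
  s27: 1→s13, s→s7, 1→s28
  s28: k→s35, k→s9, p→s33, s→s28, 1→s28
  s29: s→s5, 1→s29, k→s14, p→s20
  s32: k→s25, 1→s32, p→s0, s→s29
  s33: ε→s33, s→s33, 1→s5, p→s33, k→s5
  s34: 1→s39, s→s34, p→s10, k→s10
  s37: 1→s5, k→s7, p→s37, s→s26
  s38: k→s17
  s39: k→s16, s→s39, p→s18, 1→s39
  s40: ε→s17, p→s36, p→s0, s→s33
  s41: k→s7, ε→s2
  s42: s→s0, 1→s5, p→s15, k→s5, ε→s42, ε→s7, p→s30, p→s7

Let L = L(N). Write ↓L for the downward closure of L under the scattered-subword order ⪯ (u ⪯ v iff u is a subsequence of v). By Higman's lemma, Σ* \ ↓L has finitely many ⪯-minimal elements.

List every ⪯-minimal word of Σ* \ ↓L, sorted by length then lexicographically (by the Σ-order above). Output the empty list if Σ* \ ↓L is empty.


min(Σ*\↓L) = [kk, spk, 1pp1, 1pksss].

|Q|=43, |F|=19, |δ|=121 (19 ε).
min D↑ (19 st, q0=0, F={7}): 0:s→1,1→2,p→0,k→3 1:s→1,1→4,p→3,k→3 2:s→4,1→2,p→5,k→6 3:s→3,1→6,p→3,k→7 4:s→4,1→4,p→8,k→6 5:s→9,1→5,p→10,k→11 6:s→6,1→6,p→8,k→7 7:s→7,1→7,p→7,k→7 8:s→8,1→8,p→12,k→7 9:s→9,1→9,p→12,k→11 10:s→13,1→7,p→10,k→14 11:s→15,1→11,p→14,k→7 12:s→12,1→7,p→12,k→7 13:s→13,1→7,p→12,k→14 14:s→16,1→7,p→14,k→7 15:s→17,1→15,p→16,k→7 16:s→18,1→7,p→16,k→7 17:s→7,1→17,p→18,k→7 18:s→7,1→7,p→18,k→7 (ε-aug+det+¬).
'kk': N↓-sim [32, 23, 7] end={s14,s17,s2,s25,s35,s5,s8} rej; 2/2 single-dels accept.
'spk': N↓-sim [32, 27, 17, 3] end={s17,s35,s5} — reject; 3/3 deletions ∈↓L.
'1pp1': |S_i|=[32, 29, 25, 15, 1] end={s5} ∉↓L; 4/4 del acc.
'1pksss': N↓-sim [32, 29, 25, 19, 8, 4, 1] end={s5} rej; 6/6 del acc.
4 obstructions.


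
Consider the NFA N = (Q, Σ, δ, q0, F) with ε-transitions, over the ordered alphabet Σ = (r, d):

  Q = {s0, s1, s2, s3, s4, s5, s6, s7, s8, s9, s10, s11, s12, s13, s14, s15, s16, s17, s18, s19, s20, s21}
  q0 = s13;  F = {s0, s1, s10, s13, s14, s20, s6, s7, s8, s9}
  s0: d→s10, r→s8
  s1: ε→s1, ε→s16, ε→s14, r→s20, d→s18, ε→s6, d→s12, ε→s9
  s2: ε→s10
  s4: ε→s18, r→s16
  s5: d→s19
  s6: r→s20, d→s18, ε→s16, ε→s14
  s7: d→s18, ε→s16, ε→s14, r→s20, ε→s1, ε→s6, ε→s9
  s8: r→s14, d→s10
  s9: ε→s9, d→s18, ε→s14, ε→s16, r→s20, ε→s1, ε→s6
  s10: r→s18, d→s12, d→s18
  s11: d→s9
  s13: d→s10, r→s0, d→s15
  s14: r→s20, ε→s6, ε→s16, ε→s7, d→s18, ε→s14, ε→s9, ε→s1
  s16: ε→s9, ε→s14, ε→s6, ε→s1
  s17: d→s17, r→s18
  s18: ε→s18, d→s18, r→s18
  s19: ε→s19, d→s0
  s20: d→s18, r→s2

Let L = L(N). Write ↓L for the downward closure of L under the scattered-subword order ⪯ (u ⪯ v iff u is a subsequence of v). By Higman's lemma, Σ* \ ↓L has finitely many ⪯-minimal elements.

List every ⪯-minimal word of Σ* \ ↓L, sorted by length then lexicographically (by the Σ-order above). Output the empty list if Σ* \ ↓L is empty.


A = [dr, dd, rrrd, rrrrrr].

|Q|=22, |F|=10, |δ|=62 (31 ε).
min D↑ (7 st, q0=0, F={4}): 0:r→1,d→2 1:r→3,d→2 2:r→4,d→4 3:r→5,d→2 4:r→4,d→4 5:r→6,d→4 6:r→2,d→4 [Hopcroft].
'dr': |S_i|=[15, 4, 1] end={s18} ∉↓L; 2/2 del acc.
'dd': |S_i|=[15, 4, 2] end={s12,s18} rej; 2/2 del acc.
'rrrd': |S_i|=[15, 13, 12, 11, 2] end={s12,s18} ∉↓L; 4/4 deletions ∈↓L.
'rrrrrr': run [15, 13, 12, 11, 5, 4, 1] end={s18} ∉↓L; 6/6 single-dels accept.
4 minimals (antichain).


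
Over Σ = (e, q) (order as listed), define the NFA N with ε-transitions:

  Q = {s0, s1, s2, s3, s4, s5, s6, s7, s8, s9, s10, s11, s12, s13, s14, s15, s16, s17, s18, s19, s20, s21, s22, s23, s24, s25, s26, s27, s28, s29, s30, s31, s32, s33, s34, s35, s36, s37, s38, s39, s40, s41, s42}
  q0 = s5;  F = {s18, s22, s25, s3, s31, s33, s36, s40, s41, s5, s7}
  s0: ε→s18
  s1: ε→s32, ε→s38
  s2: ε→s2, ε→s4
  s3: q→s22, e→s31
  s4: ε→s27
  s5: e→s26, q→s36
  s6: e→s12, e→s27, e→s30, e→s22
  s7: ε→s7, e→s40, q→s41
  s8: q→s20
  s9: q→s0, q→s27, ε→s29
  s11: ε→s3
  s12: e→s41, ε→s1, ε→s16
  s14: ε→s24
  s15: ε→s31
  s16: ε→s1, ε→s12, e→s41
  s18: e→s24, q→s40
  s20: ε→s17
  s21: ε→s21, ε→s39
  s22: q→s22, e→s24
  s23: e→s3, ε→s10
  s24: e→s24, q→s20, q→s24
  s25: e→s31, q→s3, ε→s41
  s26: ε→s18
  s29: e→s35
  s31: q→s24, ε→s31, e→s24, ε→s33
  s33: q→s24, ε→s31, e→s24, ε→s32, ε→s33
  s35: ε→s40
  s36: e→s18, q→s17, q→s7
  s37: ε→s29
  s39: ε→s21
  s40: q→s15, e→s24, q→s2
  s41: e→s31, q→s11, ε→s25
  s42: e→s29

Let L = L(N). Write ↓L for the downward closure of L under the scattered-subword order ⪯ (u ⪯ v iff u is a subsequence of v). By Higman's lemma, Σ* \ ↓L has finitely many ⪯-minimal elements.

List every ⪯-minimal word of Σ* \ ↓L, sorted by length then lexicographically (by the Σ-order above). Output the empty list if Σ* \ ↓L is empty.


A = [ee, eqqq, qqeqq, qqqeq, qqqqqe].

|Q|=43, |F|=11, |δ|=69 (30 ε).
min D↑ (10 st, q0=0, F={3}): 0:e→1,q→2 1:e→3,q→4 2:e→1,q→5 3:e→3,q→3 4:e→3,q→6 5:e→4,q→7 6:e→3,q→3 7:e→6,q→8 8:e→6,q→9 9:e→3,q→9 [Hopcroft].
'ee': run [21, 13, 3] end={s17,s20,s24} — reject; 2/2 deletions ∈↓L.
'eqqq': N↓-sim [21, 13, 11, 10, 3] end={s17,s20,s24} rej; 4/4 del acc.
'qqeqq': run [21, 19, 17, 11, 10, 3] end={s17,s20,s24} rej; 5/5 single-dels accept.
'qqqeq': |S_i|=[21, 19, 17, 15, 6, 3] end={s17,s20,s24} — reject; 5/5 del acc.
'qqqqqe': N↓-sim [21, 19, 17, 15, 9, 4, 3] end={s17,s20,s24} — reject; 6/6 del acc.
5 words, ⪯-incomp.


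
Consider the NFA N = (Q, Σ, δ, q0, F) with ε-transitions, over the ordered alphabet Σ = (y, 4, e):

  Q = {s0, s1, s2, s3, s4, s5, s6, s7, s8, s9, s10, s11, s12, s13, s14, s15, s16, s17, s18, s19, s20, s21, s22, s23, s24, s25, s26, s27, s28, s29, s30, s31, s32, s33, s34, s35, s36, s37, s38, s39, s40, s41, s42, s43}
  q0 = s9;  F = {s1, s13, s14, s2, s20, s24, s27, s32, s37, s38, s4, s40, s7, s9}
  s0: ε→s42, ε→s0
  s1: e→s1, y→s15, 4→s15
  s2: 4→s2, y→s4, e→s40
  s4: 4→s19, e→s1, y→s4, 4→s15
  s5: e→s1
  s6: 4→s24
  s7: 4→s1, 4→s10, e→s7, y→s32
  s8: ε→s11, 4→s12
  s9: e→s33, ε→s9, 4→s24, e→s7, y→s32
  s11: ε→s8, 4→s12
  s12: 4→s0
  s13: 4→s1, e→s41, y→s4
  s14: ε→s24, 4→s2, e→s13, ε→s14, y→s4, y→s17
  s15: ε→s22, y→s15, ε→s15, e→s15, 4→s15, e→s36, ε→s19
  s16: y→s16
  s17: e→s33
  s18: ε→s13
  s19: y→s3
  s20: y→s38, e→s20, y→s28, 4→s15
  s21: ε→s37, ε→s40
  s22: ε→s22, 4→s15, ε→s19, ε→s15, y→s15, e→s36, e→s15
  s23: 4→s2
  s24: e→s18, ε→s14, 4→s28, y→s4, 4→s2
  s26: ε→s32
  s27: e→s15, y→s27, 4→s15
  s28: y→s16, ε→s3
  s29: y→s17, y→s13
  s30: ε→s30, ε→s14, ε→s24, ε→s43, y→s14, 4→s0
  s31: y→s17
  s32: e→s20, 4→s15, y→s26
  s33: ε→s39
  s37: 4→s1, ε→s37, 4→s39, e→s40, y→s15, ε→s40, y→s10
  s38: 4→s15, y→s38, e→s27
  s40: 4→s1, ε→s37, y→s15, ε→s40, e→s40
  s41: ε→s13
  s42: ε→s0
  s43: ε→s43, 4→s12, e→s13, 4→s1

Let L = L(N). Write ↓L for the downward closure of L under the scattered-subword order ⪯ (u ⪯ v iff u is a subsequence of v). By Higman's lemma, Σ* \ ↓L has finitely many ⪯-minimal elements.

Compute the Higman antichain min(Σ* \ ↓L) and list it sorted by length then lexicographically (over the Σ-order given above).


|Q|=44, |F|=14, |δ|=107 (31 ε).
min D↑ (13 st, q0=0, F={4}): 0:y→1,4→2,e→3 1:y→1,4→4,e→5 2:y→6,4→7,e→8 3:y→1,4→9,e→3 4:y→4,4→4,e→4 5:y→10,4→4,e→5 6:y→6,4→4,e→9 7:y→6,4→7,e→11 8:y→6,4→9,e→8 9:y→4,4→4,e→9 10:y→10,4→4,e→12 11:y→4,4→9,e→11 12:y→12,4→4,e→4 [Hopcroft].
'y4': run [28, 18, 5] end={s15,s19,s22,s3,s36} rej; 2/2 deletions ∈↓L.
'e4y': |S_i|=[28, 23, 8, 5] end={s15,s19,s22,s3,s36} — reject; 3/3 single-dels accept.
'e44': N↓-sim [28, 23, 8, 5] end={s15,s19,s22,s3,s36} ∉↓L; 3/3 deletions ∈↓L.
'4yey': |S_i|=[28, 21, 12, 8, 5] end={s15,s19,s22,s3,s36} ∉↓L; 4/4 del acc.
'44ey': |S_i|=[28, 21, 14, 10, 6] end={s10,s15,s19,s22,s3,s36} rej; 4/4 del acc.
'yeyee': |S_i|=[28, 18, 13, 9, 6, 5] end={s15,s19,s22,s3,s36} — reject; 5/5 del acc.
6 obstructions.

A = [y4, e4y, e44, 4yey, 44ey, yeyee].


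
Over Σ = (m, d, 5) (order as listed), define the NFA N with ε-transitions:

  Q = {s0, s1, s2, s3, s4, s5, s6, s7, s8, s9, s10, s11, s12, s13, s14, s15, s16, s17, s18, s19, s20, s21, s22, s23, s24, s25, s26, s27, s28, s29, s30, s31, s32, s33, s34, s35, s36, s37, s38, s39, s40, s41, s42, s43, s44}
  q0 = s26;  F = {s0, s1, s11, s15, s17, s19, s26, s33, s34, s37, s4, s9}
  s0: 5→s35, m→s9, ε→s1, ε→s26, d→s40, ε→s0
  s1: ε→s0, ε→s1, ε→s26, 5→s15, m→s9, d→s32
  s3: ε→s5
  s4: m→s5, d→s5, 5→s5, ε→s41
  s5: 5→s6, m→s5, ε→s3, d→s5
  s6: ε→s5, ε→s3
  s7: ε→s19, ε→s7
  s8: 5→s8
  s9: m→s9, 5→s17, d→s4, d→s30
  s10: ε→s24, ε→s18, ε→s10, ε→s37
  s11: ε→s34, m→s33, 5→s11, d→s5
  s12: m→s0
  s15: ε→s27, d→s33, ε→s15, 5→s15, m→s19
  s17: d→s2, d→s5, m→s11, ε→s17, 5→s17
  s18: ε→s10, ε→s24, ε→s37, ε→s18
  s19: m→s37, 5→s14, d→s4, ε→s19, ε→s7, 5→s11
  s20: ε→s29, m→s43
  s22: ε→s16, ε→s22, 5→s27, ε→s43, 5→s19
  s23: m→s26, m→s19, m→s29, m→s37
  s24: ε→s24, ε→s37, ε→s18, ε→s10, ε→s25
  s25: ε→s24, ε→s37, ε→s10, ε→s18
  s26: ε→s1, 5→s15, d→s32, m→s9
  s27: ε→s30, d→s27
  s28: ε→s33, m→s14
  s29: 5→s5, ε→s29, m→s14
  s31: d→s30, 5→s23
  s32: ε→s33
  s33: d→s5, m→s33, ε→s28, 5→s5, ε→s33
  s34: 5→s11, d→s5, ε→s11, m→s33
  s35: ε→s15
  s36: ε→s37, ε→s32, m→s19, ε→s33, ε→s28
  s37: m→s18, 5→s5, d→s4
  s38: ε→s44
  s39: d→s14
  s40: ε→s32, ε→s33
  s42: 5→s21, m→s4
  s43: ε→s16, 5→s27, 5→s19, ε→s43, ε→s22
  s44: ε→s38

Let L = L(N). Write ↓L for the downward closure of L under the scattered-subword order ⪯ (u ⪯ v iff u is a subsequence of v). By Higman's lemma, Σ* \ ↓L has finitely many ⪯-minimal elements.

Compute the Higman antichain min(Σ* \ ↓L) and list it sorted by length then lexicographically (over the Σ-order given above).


Antichain: [dd, d5, mdm, m5d, 5mm5].

|Q|=45, |F|=12, |δ|=123 (60 ε).
min D↑ (10 st, q0=0, F={6}): 0:m→1,d→2,5→3 1:m→1,d→4,5→5 2:m→2,d→6,5→6 3:m→7,d→2,5→3 4:m→6,d→6,5→6 5:m→8,d→6,5→5 6:m→6,d→6,5→6 7:m→9,d→4,5→8 8:m→2,d→6,5→8 9:m→9,d→4,5→6 (ε-aug+det+¬).
'dd': N↓-sim [29, 13, 5] end={s27,s3,s30,s5,s6} ∉↓L; 2/2 deletions ∈↓L.
'd5': N↓-sim [29, 13, 3] end={s3,s5,s6} ∉↓L; 2/2 del acc.
'mdm': |S_i|=[29, 21, 7, 3] end={s3,s5,s6} ∉↓L; 3/3 single-dels accept.
'm5d': N↓-sim [29, 21, 10, 4] end={s2,s3,s5,s6} rej; 3/3 deletions ∈↓L.
'5mm5': run [29, 23, 17, 13, 3] end={s3,s5,s6} — reject; 4/4 single-dels accept.
5 words, ⪯-incomp.


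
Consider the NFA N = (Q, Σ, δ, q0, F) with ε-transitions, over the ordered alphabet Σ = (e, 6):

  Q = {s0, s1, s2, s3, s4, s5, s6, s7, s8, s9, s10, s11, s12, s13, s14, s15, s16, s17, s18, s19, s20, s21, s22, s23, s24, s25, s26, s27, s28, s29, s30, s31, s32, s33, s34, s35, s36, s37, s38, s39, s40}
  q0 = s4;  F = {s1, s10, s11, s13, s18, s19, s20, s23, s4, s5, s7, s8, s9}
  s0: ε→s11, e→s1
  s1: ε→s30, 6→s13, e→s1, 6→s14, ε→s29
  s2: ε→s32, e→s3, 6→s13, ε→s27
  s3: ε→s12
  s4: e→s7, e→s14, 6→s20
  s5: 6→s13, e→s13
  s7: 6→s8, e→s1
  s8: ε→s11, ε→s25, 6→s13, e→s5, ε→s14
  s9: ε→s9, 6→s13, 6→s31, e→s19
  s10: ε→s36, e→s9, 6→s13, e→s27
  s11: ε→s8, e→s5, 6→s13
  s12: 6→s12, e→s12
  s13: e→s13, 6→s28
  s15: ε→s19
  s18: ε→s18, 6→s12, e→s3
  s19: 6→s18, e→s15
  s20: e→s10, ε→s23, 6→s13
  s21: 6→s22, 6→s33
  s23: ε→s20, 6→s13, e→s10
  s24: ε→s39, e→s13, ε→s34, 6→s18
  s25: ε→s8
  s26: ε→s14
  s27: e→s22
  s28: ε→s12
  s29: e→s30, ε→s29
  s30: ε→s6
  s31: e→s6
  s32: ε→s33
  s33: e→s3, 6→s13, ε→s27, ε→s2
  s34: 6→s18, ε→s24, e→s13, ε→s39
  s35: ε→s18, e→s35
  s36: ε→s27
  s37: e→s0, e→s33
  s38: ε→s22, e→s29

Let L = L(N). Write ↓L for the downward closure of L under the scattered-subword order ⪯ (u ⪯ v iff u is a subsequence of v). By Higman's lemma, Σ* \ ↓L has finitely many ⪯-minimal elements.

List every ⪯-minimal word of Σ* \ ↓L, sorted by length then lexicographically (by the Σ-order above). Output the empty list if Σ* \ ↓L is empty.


A = [666, ee66, e6ee6, 6eee6e].

|Q|=41, |F|=13, |δ|=81 (31 ε).
min D↑ (12 st, q0=0, F={9}): 0:e→1,6→2 1:e→3,6→4 2:e→5,6→6 3:e→3,6→6 4:e→7,6→6 5:e→8,6→6 6:e→6,6→9 7:e→6,6→6 8:e→10,6→6 9:e→9,6→9 10:e→10,6→11 11:e→9,6→9 [Hopcroft].
'666': |S_i|=[26, 21, 7, 2] end={s12,s28} ∉↓L; 3/3 del acc.
'ee66': N↓-sim [26, 23, 17, 8, 2] end={s12,s28} rej; 4/4 single-dels accept.
'e6ee6': run [26, 23, 12, 6, 3, 2] end={s12,s28} ∉↓L; 5/5 deletions ∈↓L.
'6eee6e': run [26, 21, 15, 12, 9, 4, 2] end={s12,s3} — reject; 6/6 deletions ∈↓L.
4 words, ⪯-incomp.


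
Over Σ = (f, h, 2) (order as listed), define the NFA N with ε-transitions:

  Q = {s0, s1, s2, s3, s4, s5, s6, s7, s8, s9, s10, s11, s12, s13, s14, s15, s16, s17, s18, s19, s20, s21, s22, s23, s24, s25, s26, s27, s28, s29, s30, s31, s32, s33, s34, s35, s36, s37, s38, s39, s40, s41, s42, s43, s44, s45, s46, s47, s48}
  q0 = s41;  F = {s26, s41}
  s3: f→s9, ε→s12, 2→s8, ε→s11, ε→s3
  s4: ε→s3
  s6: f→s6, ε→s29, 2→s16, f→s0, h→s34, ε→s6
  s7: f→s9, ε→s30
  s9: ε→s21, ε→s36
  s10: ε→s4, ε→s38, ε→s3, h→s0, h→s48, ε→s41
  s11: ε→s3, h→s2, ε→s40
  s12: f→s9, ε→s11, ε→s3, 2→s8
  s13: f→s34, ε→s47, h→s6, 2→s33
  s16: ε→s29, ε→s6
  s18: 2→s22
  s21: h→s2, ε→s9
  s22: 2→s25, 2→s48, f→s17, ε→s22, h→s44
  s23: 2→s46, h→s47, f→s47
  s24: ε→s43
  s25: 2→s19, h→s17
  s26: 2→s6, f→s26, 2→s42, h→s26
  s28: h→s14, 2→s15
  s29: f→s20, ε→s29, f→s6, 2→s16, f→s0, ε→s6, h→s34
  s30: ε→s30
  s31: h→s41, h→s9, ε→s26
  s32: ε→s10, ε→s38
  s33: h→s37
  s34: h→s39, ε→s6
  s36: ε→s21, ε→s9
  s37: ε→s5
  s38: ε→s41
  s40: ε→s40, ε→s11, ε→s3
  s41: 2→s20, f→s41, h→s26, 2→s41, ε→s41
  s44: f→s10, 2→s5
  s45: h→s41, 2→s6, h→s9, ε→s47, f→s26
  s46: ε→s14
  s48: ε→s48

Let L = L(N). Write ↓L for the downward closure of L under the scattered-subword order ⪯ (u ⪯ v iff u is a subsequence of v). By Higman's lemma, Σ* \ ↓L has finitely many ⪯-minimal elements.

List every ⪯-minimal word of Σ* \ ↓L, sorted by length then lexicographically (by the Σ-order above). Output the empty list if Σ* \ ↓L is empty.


A = [h2].

|Q|=49, |F|=2, |δ|=92 (41 ε).
min D↑ (3 st, q0=0, F={2}): 0:f→0,h→1,2→0 1:f→1,h→1,2→2 2:f→2,h→2,2→2.
'h2': run [10, 9, 8] end={s0,s16,s20,s29,s34,s39,s42,s6} ∉↓L; 2/2 single-dels accept.
1 obstructions.


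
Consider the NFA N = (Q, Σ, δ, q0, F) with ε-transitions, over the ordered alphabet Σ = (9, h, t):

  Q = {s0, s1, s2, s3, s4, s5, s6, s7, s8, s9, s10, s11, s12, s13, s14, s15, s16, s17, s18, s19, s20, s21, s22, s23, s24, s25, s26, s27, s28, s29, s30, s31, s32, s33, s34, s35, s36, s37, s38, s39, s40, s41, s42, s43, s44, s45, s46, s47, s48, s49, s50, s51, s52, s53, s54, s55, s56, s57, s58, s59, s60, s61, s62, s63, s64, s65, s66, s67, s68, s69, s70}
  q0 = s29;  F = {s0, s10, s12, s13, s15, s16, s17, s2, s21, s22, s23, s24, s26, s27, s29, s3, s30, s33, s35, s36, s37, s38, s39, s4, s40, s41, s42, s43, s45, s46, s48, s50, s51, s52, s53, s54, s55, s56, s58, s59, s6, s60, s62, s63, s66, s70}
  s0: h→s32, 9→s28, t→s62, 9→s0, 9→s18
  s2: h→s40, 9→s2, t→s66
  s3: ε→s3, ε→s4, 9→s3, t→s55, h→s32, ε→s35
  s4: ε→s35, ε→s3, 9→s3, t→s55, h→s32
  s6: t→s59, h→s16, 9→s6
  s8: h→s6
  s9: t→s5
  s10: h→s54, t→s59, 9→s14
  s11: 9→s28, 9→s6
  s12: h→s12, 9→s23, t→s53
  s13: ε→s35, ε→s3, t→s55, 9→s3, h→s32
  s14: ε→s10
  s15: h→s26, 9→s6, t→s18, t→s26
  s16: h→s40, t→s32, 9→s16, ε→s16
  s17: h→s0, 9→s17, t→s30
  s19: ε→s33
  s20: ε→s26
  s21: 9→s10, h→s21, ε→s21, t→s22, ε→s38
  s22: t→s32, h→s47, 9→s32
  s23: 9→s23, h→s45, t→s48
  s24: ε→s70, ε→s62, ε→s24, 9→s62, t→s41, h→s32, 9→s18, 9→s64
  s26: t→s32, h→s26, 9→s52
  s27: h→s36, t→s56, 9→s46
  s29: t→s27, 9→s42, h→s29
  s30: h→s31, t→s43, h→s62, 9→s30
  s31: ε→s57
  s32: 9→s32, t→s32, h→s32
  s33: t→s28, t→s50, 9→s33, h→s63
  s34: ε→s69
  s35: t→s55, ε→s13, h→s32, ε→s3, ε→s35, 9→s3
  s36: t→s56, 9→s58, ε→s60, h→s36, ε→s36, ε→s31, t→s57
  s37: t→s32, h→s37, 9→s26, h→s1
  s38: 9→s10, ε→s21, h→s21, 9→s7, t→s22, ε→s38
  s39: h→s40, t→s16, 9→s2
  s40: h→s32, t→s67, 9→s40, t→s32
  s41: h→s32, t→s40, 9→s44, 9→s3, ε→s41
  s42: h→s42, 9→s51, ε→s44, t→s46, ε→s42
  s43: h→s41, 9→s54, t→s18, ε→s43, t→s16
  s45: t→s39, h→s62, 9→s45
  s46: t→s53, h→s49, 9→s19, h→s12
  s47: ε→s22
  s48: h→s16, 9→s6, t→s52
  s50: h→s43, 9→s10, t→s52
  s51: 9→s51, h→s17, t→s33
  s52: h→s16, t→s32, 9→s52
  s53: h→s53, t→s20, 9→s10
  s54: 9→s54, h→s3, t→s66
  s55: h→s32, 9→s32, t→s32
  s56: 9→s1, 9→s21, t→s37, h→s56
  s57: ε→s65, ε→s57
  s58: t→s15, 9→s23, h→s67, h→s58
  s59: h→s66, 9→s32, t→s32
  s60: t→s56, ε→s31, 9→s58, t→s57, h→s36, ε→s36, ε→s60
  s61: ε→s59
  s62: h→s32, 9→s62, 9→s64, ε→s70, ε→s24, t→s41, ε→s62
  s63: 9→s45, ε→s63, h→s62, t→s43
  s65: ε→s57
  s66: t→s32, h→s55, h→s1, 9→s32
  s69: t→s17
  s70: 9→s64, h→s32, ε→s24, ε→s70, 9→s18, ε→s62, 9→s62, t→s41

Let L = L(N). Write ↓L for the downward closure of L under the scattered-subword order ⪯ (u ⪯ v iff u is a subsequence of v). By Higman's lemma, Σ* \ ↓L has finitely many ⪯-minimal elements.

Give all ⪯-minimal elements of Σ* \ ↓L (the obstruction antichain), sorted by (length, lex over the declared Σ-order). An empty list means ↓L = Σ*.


|Q|=71, |F|=46, |δ|=212 (45 ε).
min D↑ (40 st, q0=0, F={23}): 0:9→1,h→0,t→2 1:9→3,h→1,t→4 2:9→4,h→5,t→6 3:9→3,h→7,t→8 4:9→8,h→9,t→10 5:9→11,h→5,t→6 6:9→12,h→6,t→13 7:9→7,h→14,t→15 8:9→8,h→16,t→17 9:9→18,h→9,t→10 10:9→19,h→10,t→20 11:9→18,h→11,t→21 12:9→19,h→12,t→22 13:9→20,h→13,t→23 14:9→14,h→23,t→24 15:9→15,h→24,t→25 16:9→26,h→24,t→25 17:9→19,h→25,t→27 18:9→18,h→26,t→28 19:9→19,h→29,t→30 20:9→27,h→20,t→23 21:9→31,h→20,t→20 22:9→23,h→22,t→23 23:9→23,h→23,t→23 24:9→24,h→23,t→32 25:9→29,h→32,t→33 26:9→26,h→24,t→34 27:9→27,h→33,t→23 28:9→31,h→33,t→27 29:9→29,h→35,t→36 30:9→23,h→36,t→23 31:9→31,h→33,t→30 32:9→35,h→23,t→37 33:9→33,h→37,t→23 34:9→38,h→37,t→33 35:9→35,h→23,t→39 36:9→23,h→39,t→23 37:9→37,h→23,t→23 38:9→38,h→37,t→36 39:9→23,h→23,t→23 [Hopcroft].
'tttt': N↓-sim [62, 57, 39, 15, 2] end={s32,s67} rej; 4/4 del acc.
'99hhh': N↓-sim [62, 56, 43, 31, 21, 1] end={s32} ∉↓L; 5/5 single-dels accept.
'tt9t9': run [62, 57, 39, 25, 8, 1] end={s32} rej; 5/5 deletions ∈↓L.
'th9tht': run [62, 57, 50, 37, 24, 11, 2] end={s32,s67} ∉↓L; 6/6 single-dels accept.
4 obstructions.

min(Σ*\↓L) = [tttt, 99hhh, tt9t9, th9tht].
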